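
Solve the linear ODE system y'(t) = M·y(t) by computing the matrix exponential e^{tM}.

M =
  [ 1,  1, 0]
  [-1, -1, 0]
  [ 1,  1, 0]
e^{tM} =
  [t + 1, t, 0]
  [-t, 1 - t, 0]
  [t, t, 1]

Strategy: write M = P · J · P⁻¹ where J is a Jordan canonical form, so e^{tM} = P · e^{tJ} · P⁻¹, and e^{tJ} can be computed block-by-block.

M has Jordan form
J =
  [0, 1, 0]
  [0, 0, 0]
  [0, 0, 0]
(up to reordering of blocks).

Per-block formulas:
  For a 1×1 block at λ = 0: exp(t · [0]) = [e^(0t)].
  For a 2×2 Jordan block J_2(0): exp(t · J_2(0)) = e^(0t)·(I + t·N), where N is the 2×2 nilpotent shift.

After assembling e^{tJ} and conjugating by P, we get:

e^{tM} =
  [t + 1, t, 0]
  [-t, 1 - t, 0]
  [t, t, 1]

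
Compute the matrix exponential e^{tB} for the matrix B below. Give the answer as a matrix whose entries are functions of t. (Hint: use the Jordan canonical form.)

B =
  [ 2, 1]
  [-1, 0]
e^{tB} =
  [t*exp(t) + exp(t), t*exp(t)]
  [-t*exp(t), -t*exp(t) + exp(t)]

Strategy: write B = P · J · P⁻¹ where J is a Jordan canonical form, so e^{tB} = P · e^{tJ} · P⁻¹, and e^{tJ} can be computed block-by-block.

B has Jordan form
J =
  [1, 1]
  [0, 1]
(up to reordering of blocks).

Per-block formulas:
  For a 2×2 Jordan block J_2(1): exp(t · J_2(1)) = e^(1t)·(I + t·N), where N is the 2×2 nilpotent shift.

After assembling e^{tJ} and conjugating by P, we get:

e^{tB} =
  [t*exp(t) + exp(t), t*exp(t)]
  [-t*exp(t), -t*exp(t) + exp(t)]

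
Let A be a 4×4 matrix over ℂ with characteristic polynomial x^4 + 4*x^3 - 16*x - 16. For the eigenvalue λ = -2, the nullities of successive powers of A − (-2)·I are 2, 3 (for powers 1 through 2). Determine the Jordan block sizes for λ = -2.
Block sizes for λ = -2: [2, 1]

From the dimensions of kernels of powers, the number of Jordan blocks of size at least j is d_j − d_{j−1} where d_j = dim ker(N^j) (with d_0 = 0). Computing the differences gives [2, 1].
The number of blocks of size exactly k is (#blocks of size ≥ k) − (#blocks of size ≥ k + 1), so the partition is: 1 block(s) of size 1, 1 block(s) of size 2.
In nonincreasing order the block sizes are [2, 1].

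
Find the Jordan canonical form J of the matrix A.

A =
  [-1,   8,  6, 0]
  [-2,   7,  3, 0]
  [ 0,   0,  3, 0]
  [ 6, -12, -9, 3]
J_2(3) ⊕ J_1(3) ⊕ J_1(3)

The characteristic polynomial is
  det(x·I − A) = x^4 - 12*x^3 + 54*x^2 - 108*x + 81 = (x - 3)^4

Eigenvalues and multiplicities (the geometric multiplicity of λ is n − rank(A − λI), which equals the number of Jordan blocks for λ):
  λ = 3: algebraic multiplicity = 4, geometric multiplicity = 3

Determining the block sizes for each eigenvalue:
  λ = 3: 3 blocks summing to 4 forces exactly one block of size 2 and the rest size 1 → block sizes [2, 1, 1]

Assembling the blocks gives a Jordan form
J =
  [3, 1, 0, 0]
  [0, 3, 0, 0]
  [0, 0, 3, 0]
  [0, 0, 0, 3]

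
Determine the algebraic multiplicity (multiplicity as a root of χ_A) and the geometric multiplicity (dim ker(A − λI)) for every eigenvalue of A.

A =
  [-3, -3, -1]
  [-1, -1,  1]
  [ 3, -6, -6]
λ = -4: alg = 1, geom = 1; λ = -3: alg = 2, geom = 1

Step 1 — factor the characteristic polynomial to read off the algebraic multiplicities:
  χ_A(x) = (x + 3)^2*(x + 4)

Step 2 — compute geometric multiplicities via the rank-nullity identity g(λ) = n − rank(A − λI):
  rank(A − (-4)·I) = 2, so dim ker(A − (-4)·I) = n − 2 = 1
  rank(A − (-3)·I) = 2, so dim ker(A − (-3)·I) = n − 2 = 1

Summary:
  λ = -4: algebraic multiplicity = 1, geometric multiplicity = 1
  λ = -3: algebraic multiplicity = 2, geometric multiplicity = 1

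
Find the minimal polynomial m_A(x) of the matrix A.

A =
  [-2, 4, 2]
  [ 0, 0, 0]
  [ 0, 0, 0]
x^2 + 2*x

The characteristic polynomial is χ_A(x) = x^2*(x + 2), so the eigenvalues are known. The minimal polynomial is
  m_A(x) = Π_λ (x − λ)^{k_λ}
where k_λ is the size of the *largest* Jordan block for λ (equivalently, the smallest k with (A − λI)^k v = 0 for every generalised eigenvector v of λ).

  λ = -2: largest Jordan block has size 1, contributing (x + 2)
  λ = 0: largest Jordan block has size 1, contributing (x − 0)

So m_A(x) = x*(x + 2) = x^2 + 2*x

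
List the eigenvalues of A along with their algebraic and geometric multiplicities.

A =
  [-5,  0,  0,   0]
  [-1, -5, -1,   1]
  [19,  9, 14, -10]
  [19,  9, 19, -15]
λ = -5: alg = 3, geom = 2; λ = 4: alg = 1, geom = 1

Step 1 — factor the characteristic polynomial to read off the algebraic multiplicities:
  χ_A(x) = (x - 4)*(x + 5)^3

Step 2 — compute geometric multiplicities via the rank-nullity identity g(λ) = n − rank(A − λI):
  rank(A − (-5)·I) = 2, so dim ker(A − (-5)·I) = n − 2 = 2
  rank(A − (4)·I) = 3, so dim ker(A − (4)·I) = n − 3 = 1

Summary:
  λ = -5: algebraic multiplicity = 3, geometric multiplicity = 2
  λ = 4: algebraic multiplicity = 1, geometric multiplicity = 1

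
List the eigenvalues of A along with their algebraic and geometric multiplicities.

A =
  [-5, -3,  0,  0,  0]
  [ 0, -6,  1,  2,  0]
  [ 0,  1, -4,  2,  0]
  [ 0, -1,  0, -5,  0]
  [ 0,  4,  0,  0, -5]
λ = -5: alg = 5, geom = 3

Step 1 — factor the characteristic polynomial to read off the algebraic multiplicities:
  χ_A(x) = (x + 5)^5

Step 2 — compute geometric multiplicities via the rank-nullity identity g(λ) = n − rank(A − λI):
  rank(A − (-5)·I) = 2, so dim ker(A − (-5)·I) = n − 2 = 3

Summary:
  λ = -5: algebraic multiplicity = 5, geometric multiplicity = 3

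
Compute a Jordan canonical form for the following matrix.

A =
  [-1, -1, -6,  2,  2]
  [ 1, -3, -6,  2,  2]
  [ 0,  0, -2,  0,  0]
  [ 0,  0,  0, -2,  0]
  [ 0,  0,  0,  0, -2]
J_2(-2) ⊕ J_1(-2) ⊕ J_1(-2) ⊕ J_1(-2)

The characteristic polynomial is
  det(x·I − A) = x^5 + 10*x^4 + 40*x^3 + 80*x^2 + 80*x + 32 = (x + 2)^5

Eigenvalues and multiplicities (the geometric multiplicity of λ is n − rank(A − λI), which equals the number of Jordan blocks for λ):
  λ = -2: algebraic multiplicity = 5, geometric multiplicity = 4

Determining the block sizes for each eigenvalue:
  λ = -2: 4 blocks summing to 5 forces exactly one block of size 2 and the rest size 1 → block sizes [2, 1, 1, 1]

Assembling the blocks gives a Jordan form
J =
  [-2,  1,  0,  0,  0]
  [ 0, -2,  0,  0,  0]
  [ 0,  0, -2,  0,  0]
  [ 0,  0,  0, -2,  0]
  [ 0,  0,  0,  0, -2]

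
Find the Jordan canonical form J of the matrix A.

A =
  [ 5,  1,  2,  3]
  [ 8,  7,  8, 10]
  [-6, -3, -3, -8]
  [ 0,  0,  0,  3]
J_2(3) ⊕ J_2(3)

The characteristic polynomial is
  det(x·I − A) = x^4 - 12*x^3 + 54*x^2 - 108*x + 81 = (x - 3)^4

Eigenvalues and multiplicities (the geometric multiplicity of λ is n − rank(A − λI), which equals the number of Jordan blocks for λ):
  λ = 3: algebraic multiplicity = 4, geometric multiplicity = 2

Determining the block sizes for each eigenvalue:
  λ = 3: with am = 4 and gm = 2, the partition is not yet determined (e.g. several partitions of 4 into 2 parts exist). Let N = A − (3)·I. Computing rank(N^1) = 2, rank(N^2) = 0; the number of blocks of size ≥ j is rank(N^{j−1}) − rank(N^j), giving [2, 2]. So we have 2 block(s) of size 2 → block sizes [2, 2]

Assembling the blocks gives a Jordan form
J =
  [3, 1, 0, 0]
  [0, 3, 0, 0]
  [0, 0, 3, 1]
  [0, 0, 0, 3]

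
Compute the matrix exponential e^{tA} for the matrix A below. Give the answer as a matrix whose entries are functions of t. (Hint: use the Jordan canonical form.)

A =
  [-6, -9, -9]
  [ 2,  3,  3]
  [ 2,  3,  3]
e^{tA} =
  [1 - 6*t, -9*t, -9*t]
  [2*t, 3*t + 1, 3*t]
  [2*t, 3*t, 3*t + 1]

Strategy: write A = P · J · P⁻¹ where J is a Jordan canonical form, so e^{tA} = P · e^{tJ} · P⁻¹, and e^{tJ} can be computed block-by-block.

A has Jordan form
J =
  [0, 1, 0]
  [0, 0, 0]
  [0, 0, 0]
(up to reordering of blocks).

Per-block formulas:
  For a 1×1 block at λ = 0: exp(t · [0]) = [e^(0t)].
  For a 2×2 Jordan block J_2(0): exp(t · J_2(0)) = e^(0t)·(I + t·N), where N is the 2×2 nilpotent shift.

After assembling e^{tJ} and conjugating by P, we get:

e^{tA} =
  [1 - 6*t, -9*t, -9*t]
  [2*t, 3*t + 1, 3*t]
  [2*t, 3*t, 3*t + 1]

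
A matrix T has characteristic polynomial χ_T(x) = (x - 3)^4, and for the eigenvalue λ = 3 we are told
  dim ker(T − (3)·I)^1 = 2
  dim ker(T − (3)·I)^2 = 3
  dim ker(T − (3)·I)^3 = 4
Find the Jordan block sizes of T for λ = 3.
Block sizes for λ = 3: [3, 1]

From the dimensions of kernels of powers, the number of Jordan blocks of size at least j is d_j − d_{j−1} where d_j = dim ker(N^j) (with d_0 = 0). Computing the differences gives [2, 1, 1].
The number of blocks of size exactly k is (#blocks of size ≥ k) − (#blocks of size ≥ k + 1), so the partition is: 1 block(s) of size 1, 1 block(s) of size 3.
In nonincreasing order the block sizes are [3, 1].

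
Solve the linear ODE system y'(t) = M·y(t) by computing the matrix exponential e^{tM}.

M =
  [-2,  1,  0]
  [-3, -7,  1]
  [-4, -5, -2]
e^{tM} =
  [t*exp(-4*t) + exp(-3*t), 2*t*exp(-4*t) - exp(-3*t) + exp(-4*t), -t*exp(-4*t) + exp(-3*t) - exp(-4*t)]
  [-2*t*exp(-4*t) - exp(-3*t) + exp(-4*t), -4*t*exp(-4*t) + exp(-3*t), 2*t*exp(-4*t) - exp(-3*t) + exp(-4*t)]
  [-3*t*exp(-4*t) - exp(-3*t) + exp(-4*t), -6*t*exp(-4*t) + exp(-3*t) - exp(-4*t), 3*t*exp(-4*t) - exp(-3*t) + 2*exp(-4*t)]

Strategy: write M = P · J · P⁻¹ where J is a Jordan canonical form, so e^{tM} = P · e^{tJ} · P⁻¹, and e^{tJ} can be computed block-by-block.

M has Jordan form
J =
  [-4,  1,  0]
  [ 0, -4,  0]
  [ 0,  0, -3]
(up to reordering of blocks).

Per-block formulas:
  For a 1×1 block at λ = -3: exp(t · [-3]) = [e^(-3t)].
  For a 2×2 Jordan block J_2(-4): exp(t · J_2(-4)) = e^(-4t)·(I + t·N), where N is the 2×2 nilpotent shift.

After assembling e^{tJ} and conjugating by P, we get:

e^{tM} =
  [t*exp(-4*t) + exp(-3*t), 2*t*exp(-4*t) - exp(-3*t) + exp(-4*t), -t*exp(-4*t) + exp(-3*t) - exp(-4*t)]
  [-2*t*exp(-4*t) - exp(-3*t) + exp(-4*t), -4*t*exp(-4*t) + exp(-3*t), 2*t*exp(-4*t) - exp(-3*t) + exp(-4*t)]
  [-3*t*exp(-4*t) - exp(-3*t) + exp(-4*t), -6*t*exp(-4*t) + exp(-3*t) - exp(-4*t), 3*t*exp(-4*t) - exp(-3*t) + 2*exp(-4*t)]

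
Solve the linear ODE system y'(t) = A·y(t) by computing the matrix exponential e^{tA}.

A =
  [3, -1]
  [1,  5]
e^{tA} =
  [-t*exp(4*t) + exp(4*t), -t*exp(4*t)]
  [t*exp(4*t), t*exp(4*t) + exp(4*t)]

Strategy: write A = P · J · P⁻¹ where J is a Jordan canonical form, so e^{tA} = P · e^{tJ} · P⁻¹, and e^{tJ} can be computed block-by-block.

A has Jordan form
J =
  [4, 1]
  [0, 4]
(up to reordering of blocks).

Per-block formulas:
  For a 2×2 Jordan block J_2(4): exp(t · J_2(4)) = e^(4t)·(I + t·N), where N is the 2×2 nilpotent shift.

After assembling e^{tJ} and conjugating by P, we get:

e^{tA} =
  [-t*exp(4*t) + exp(4*t), -t*exp(4*t)]
  [t*exp(4*t), t*exp(4*t) + exp(4*t)]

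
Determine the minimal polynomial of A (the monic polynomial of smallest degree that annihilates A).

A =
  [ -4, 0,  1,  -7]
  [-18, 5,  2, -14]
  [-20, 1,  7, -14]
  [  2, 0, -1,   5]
x^4 - 13*x^3 + 45*x^2 + 25*x - 250

The characteristic polynomial is χ_A(x) = (x - 5)^3*(x + 2), so the eigenvalues are known. The minimal polynomial is
  m_A(x) = Π_λ (x − λ)^{k_λ}
where k_λ is the size of the *largest* Jordan block for λ (equivalently, the smallest k with (A − λI)^k v = 0 for every generalised eigenvector v of λ).

  λ = -2: largest Jordan block has size 1, contributing (x + 2)
  λ = 5: largest Jordan block has size 3, contributing (x − 5)^3

So m_A(x) = (x - 5)^3*(x + 2) = x^4 - 13*x^3 + 45*x^2 + 25*x - 250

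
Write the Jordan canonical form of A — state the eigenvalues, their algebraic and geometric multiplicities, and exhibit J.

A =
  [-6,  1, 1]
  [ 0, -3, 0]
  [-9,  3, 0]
J_2(-3) ⊕ J_1(-3)

The characteristic polynomial is
  det(x·I − A) = x^3 + 9*x^2 + 27*x + 27 = (x + 3)^3

Eigenvalues and multiplicities (the geometric multiplicity of λ is n − rank(A − λI), which equals the number of Jordan blocks for λ):
  λ = -3: algebraic multiplicity = 3, geometric multiplicity = 2

Determining the block sizes for each eigenvalue:
  λ = -3: 2 blocks summing to 3 forces exactly one block of size 2 and the rest size 1 → block sizes [2, 1]

Assembling the blocks gives a Jordan form
J =
  [-3,  1,  0]
  [ 0, -3,  0]
  [ 0,  0, -3]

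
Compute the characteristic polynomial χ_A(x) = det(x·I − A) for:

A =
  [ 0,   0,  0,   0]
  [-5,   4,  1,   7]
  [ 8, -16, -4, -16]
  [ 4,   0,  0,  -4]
x^4 + 4*x^3

Expanding det(x·I − A) (e.g. by cofactor expansion or by noting that A is similar to its Jordan form J, which has the same characteristic polynomial as A) gives
  χ_A(x) = x^4 + 4*x^3
which factors as x^3*(x + 4). The eigenvalues (with algebraic multiplicities) are λ = -4 with multiplicity 1, λ = 0 with multiplicity 3.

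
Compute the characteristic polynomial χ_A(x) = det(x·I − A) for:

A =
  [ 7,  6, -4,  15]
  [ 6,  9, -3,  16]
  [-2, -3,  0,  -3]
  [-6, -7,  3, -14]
x^4 - 2*x^3 - 3*x^2 + 4*x + 4

Expanding det(x·I − A) (e.g. by cofactor expansion or by noting that A is similar to its Jordan form J, which has the same characteristic polynomial as A) gives
  χ_A(x) = x^4 - 2*x^3 - 3*x^2 + 4*x + 4
which factors as (x - 2)^2*(x + 1)^2. The eigenvalues (with algebraic multiplicities) are λ = -1 with multiplicity 2, λ = 2 with multiplicity 2.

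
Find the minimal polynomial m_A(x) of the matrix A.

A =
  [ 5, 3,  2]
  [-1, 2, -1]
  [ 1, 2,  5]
x^3 - 12*x^2 + 48*x - 64

The characteristic polynomial is χ_A(x) = (x - 4)^3, so the eigenvalues are known. The minimal polynomial is
  m_A(x) = Π_λ (x − λ)^{k_λ}
where k_λ is the size of the *largest* Jordan block for λ (equivalently, the smallest k with (A − λI)^k v = 0 for every generalised eigenvector v of λ).

  λ = 4: largest Jordan block has size 3, contributing (x − 4)^3

So m_A(x) = (x - 4)^3 = x^3 - 12*x^2 + 48*x - 64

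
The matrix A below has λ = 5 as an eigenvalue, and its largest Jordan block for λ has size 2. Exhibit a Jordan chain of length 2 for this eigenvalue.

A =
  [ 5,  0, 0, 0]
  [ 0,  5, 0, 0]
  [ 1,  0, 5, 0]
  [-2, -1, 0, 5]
A Jordan chain for λ = 5 of length 2:
v_1 = (0, 0, 1, -2)ᵀ
v_2 = (1, 0, 0, 0)ᵀ

Let N = A − (5)·I. We want v_2 with N^2 v_2 = 0 but N^1 v_2 ≠ 0; then v_{j-1} := N · v_j for j = 2, …, 2.

Pick v_2 = (1, 0, 0, 0)ᵀ.
Then v_1 = N · v_2 = (0, 0, 1, -2)ᵀ.

Sanity check: (A − (5)·I) v_1 = (0, 0, 0, 0)ᵀ = 0. ✓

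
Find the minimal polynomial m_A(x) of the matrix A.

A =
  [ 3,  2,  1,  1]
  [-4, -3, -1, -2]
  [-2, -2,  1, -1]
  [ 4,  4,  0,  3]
x^3 - 3*x^2 + 3*x - 1

The characteristic polynomial is χ_A(x) = (x - 1)^4, so the eigenvalues are known. The minimal polynomial is
  m_A(x) = Π_λ (x − λ)^{k_λ}
where k_λ is the size of the *largest* Jordan block for λ (equivalently, the smallest k with (A − λI)^k v = 0 for every generalised eigenvector v of λ).

  λ = 1: largest Jordan block has size 3, contributing (x − 1)^3

So m_A(x) = (x - 1)^3 = x^3 - 3*x^2 + 3*x - 1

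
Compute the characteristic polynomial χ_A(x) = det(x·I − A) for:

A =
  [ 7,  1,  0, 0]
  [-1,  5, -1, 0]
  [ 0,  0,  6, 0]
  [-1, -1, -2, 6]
x^4 - 24*x^3 + 216*x^2 - 864*x + 1296

Expanding det(x·I − A) (e.g. by cofactor expansion or by noting that A is similar to its Jordan form J, which has the same characteristic polynomial as A) gives
  χ_A(x) = x^4 - 24*x^3 + 216*x^2 - 864*x + 1296
which factors as (x - 6)^4. The eigenvalues (with algebraic multiplicities) are λ = 6 with multiplicity 4.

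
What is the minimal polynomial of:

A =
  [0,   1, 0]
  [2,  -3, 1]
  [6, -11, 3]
x^3

The characteristic polynomial is χ_A(x) = x^3, so the eigenvalues are known. The minimal polynomial is
  m_A(x) = Π_λ (x − λ)^{k_λ}
where k_λ is the size of the *largest* Jordan block for λ (equivalently, the smallest k with (A − λI)^k v = 0 for every generalised eigenvector v of λ).

  λ = 0: largest Jordan block has size 3, contributing (x − 0)^3

So m_A(x) = x^3 = x^3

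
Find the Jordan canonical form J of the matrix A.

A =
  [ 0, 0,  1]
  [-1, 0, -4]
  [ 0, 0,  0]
J_3(0)

The characteristic polynomial is
  det(x·I − A) = x^3

Eigenvalues and multiplicities (the geometric multiplicity of λ is n − rank(A − λI), which equals the number of Jordan blocks for λ):
  λ = 0: algebraic multiplicity = 3, geometric multiplicity = 1

Determining the block sizes for each eigenvalue:
  λ = 0: one block (gm = 1), so the single block has size am = 3 → block sizes [3]

Assembling the blocks gives a Jordan form
J =
  [0, 1, 0]
  [0, 0, 1]
  [0, 0, 0]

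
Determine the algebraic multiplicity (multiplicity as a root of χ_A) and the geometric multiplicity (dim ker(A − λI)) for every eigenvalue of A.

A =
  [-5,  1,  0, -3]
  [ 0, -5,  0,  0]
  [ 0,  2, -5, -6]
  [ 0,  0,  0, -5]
λ = -5: alg = 4, geom = 3

Step 1 — factor the characteristic polynomial to read off the algebraic multiplicities:
  χ_A(x) = (x + 5)^4

Step 2 — compute geometric multiplicities via the rank-nullity identity g(λ) = n − rank(A − λI):
  rank(A − (-5)·I) = 1, so dim ker(A − (-5)·I) = n − 1 = 3

Summary:
  λ = -5: algebraic multiplicity = 4, geometric multiplicity = 3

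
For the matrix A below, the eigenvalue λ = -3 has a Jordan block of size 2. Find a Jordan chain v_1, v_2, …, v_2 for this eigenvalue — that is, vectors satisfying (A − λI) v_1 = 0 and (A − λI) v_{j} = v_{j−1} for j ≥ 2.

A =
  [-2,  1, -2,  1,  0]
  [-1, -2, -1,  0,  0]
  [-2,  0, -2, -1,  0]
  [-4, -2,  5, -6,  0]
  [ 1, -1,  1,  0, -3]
A Jordan chain for λ = -3 of length 2:
v_1 = (1, -1, -2, -4, 1)ᵀ
v_2 = (1, 0, 0, 0, 0)ᵀ

Let N = A − (-3)·I. We want v_2 with N^2 v_2 = 0 but N^1 v_2 ≠ 0; then v_{j-1} := N · v_j for j = 2, …, 2.

Pick v_2 = (1, 0, 0, 0, 0)ᵀ.
Then v_1 = N · v_2 = (1, -1, -2, -4, 1)ᵀ.

Sanity check: (A − (-3)·I) v_1 = (0, 0, 0, 0, 0)ᵀ = 0. ✓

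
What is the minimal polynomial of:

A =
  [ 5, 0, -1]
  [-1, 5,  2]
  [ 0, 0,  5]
x^3 - 15*x^2 + 75*x - 125

The characteristic polynomial is χ_A(x) = (x - 5)^3, so the eigenvalues are known. The minimal polynomial is
  m_A(x) = Π_λ (x − λ)^{k_λ}
where k_λ is the size of the *largest* Jordan block for λ (equivalently, the smallest k with (A − λI)^k v = 0 for every generalised eigenvector v of λ).

  λ = 5: largest Jordan block has size 3, contributing (x − 5)^3

So m_A(x) = (x - 5)^3 = x^3 - 15*x^2 + 75*x - 125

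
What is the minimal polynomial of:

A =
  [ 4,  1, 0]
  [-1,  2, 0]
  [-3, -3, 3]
x^2 - 6*x + 9

The characteristic polynomial is χ_A(x) = (x - 3)^3, so the eigenvalues are known. The minimal polynomial is
  m_A(x) = Π_λ (x − λ)^{k_λ}
where k_λ is the size of the *largest* Jordan block for λ (equivalently, the smallest k with (A − λI)^k v = 0 for every generalised eigenvector v of λ).

  λ = 3: largest Jordan block has size 2, contributing (x − 3)^2

So m_A(x) = (x - 3)^2 = x^2 - 6*x + 9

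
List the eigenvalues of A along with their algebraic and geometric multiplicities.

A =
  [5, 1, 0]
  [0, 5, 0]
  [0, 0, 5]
λ = 5: alg = 3, geom = 2

Step 1 — factor the characteristic polynomial to read off the algebraic multiplicities:
  χ_A(x) = (x - 5)^3

Step 2 — compute geometric multiplicities via the rank-nullity identity g(λ) = n − rank(A − λI):
  rank(A − (5)·I) = 1, so dim ker(A − (5)·I) = n − 1 = 2

Summary:
  λ = 5: algebraic multiplicity = 3, geometric multiplicity = 2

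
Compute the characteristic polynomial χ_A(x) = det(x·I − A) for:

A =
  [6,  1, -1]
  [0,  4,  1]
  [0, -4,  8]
x^3 - 18*x^2 + 108*x - 216

Expanding det(x·I − A) (e.g. by cofactor expansion or by noting that A is similar to its Jordan form J, which has the same characteristic polynomial as A) gives
  χ_A(x) = x^3 - 18*x^2 + 108*x - 216
which factors as (x - 6)^3. The eigenvalues (with algebraic multiplicities) are λ = 6 with multiplicity 3.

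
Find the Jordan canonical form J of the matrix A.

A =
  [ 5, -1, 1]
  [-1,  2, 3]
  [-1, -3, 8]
J_3(5)

The characteristic polynomial is
  det(x·I − A) = x^3 - 15*x^2 + 75*x - 125 = (x - 5)^3

Eigenvalues and multiplicities (the geometric multiplicity of λ is n − rank(A − λI), which equals the number of Jordan blocks for λ):
  λ = 5: algebraic multiplicity = 3, geometric multiplicity = 1

Determining the block sizes for each eigenvalue:
  λ = 5: one block (gm = 1), so the single block has size am = 3 → block sizes [3]

Assembling the blocks gives a Jordan form
J =
  [5, 1, 0]
  [0, 5, 1]
  [0, 0, 5]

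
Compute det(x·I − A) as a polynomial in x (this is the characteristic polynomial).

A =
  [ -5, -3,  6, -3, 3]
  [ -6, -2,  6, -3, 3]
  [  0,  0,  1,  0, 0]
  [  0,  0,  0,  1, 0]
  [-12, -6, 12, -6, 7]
x^5 - 2*x^4 - 2*x^3 + 8*x^2 - 7*x + 2

Expanding det(x·I − A) (e.g. by cofactor expansion or by noting that A is similar to its Jordan form J, which has the same characteristic polynomial as A) gives
  χ_A(x) = x^5 - 2*x^4 - 2*x^3 + 8*x^2 - 7*x + 2
which factors as (x - 1)^4*(x + 2). The eigenvalues (with algebraic multiplicities) are λ = -2 with multiplicity 1, λ = 1 with multiplicity 4.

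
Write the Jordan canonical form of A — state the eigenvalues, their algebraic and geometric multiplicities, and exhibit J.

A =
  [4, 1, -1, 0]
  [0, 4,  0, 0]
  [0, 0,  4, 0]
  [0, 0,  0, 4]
J_2(4) ⊕ J_1(4) ⊕ J_1(4)

The characteristic polynomial is
  det(x·I − A) = x^4 - 16*x^3 + 96*x^2 - 256*x + 256 = (x - 4)^4

Eigenvalues and multiplicities (the geometric multiplicity of λ is n − rank(A − λI), which equals the number of Jordan blocks for λ):
  λ = 4: algebraic multiplicity = 4, geometric multiplicity = 3

Determining the block sizes for each eigenvalue:
  λ = 4: 3 blocks summing to 4 forces exactly one block of size 2 and the rest size 1 → block sizes [2, 1, 1]

Assembling the blocks gives a Jordan form
J =
  [4, 1, 0, 0]
  [0, 4, 0, 0]
  [0, 0, 4, 0]
  [0, 0, 0, 4]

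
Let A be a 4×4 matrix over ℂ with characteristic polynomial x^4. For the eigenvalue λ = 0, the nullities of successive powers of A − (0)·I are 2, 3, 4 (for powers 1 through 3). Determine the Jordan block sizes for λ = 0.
Block sizes for λ = 0: [3, 1]

From the dimensions of kernels of powers, the number of Jordan blocks of size at least j is d_j − d_{j−1} where d_j = dim ker(N^j) (with d_0 = 0). Computing the differences gives [2, 1, 1].
The number of blocks of size exactly k is (#blocks of size ≥ k) − (#blocks of size ≥ k + 1), so the partition is: 1 block(s) of size 1, 1 block(s) of size 3.
In nonincreasing order the block sizes are [3, 1].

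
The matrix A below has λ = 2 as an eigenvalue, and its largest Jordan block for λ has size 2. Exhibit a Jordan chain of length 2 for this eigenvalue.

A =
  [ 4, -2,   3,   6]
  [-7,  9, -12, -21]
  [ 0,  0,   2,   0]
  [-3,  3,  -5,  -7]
A Jordan chain for λ = 2 of length 2:
v_1 = (2, -7, 0, -3)ᵀ
v_2 = (1, 0, 0, 0)ᵀ

Let N = A − (2)·I. We want v_2 with N^2 v_2 = 0 but N^1 v_2 ≠ 0; then v_{j-1} := N · v_j for j = 2, …, 2.

Pick v_2 = (1, 0, 0, 0)ᵀ.
Then v_1 = N · v_2 = (2, -7, 0, -3)ᵀ.

Sanity check: (A − (2)·I) v_1 = (0, 0, 0, 0)ᵀ = 0. ✓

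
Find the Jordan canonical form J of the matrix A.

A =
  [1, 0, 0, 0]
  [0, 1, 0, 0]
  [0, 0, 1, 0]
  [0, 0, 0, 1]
J_1(1) ⊕ J_1(1) ⊕ J_1(1) ⊕ J_1(1)

The characteristic polynomial is
  det(x·I − A) = x^4 - 4*x^3 + 6*x^2 - 4*x + 1 = (x - 1)^4

Eigenvalues and multiplicities (the geometric multiplicity of λ is n − rank(A − λI), which equals the number of Jordan blocks for λ):
  λ = 1: algebraic multiplicity = 4, geometric multiplicity = 4

Determining the block sizes for each eigenvalue:
  λ = 1: gm = am = 4, so every block has size 1 → block sizes [1, 1, 1, 1]

Assembling the blocks gives a Jordan form
J =
  [1, 0, 0, 0]
  [0, 1, 0, 0]
  [0, 0, 1, 0]
  [0, 0, 0, 1]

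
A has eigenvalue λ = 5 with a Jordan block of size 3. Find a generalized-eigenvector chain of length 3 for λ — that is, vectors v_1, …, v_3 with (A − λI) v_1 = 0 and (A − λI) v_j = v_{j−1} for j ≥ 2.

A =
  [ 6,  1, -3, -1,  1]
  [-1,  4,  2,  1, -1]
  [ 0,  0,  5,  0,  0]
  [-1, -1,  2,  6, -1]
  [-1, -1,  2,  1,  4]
A Jordan chain for λ = 5 of length 3:
v_1 = (-1, 1, 0, 1, 1)ᵀ
v_2 = (-3, 2, 0, 2, 2)ᵀ
v_3 = (0, 0, 1, 0, 0)ᵀ

Let N = A − (5)·I. We want v_3 with N^3 v_3 = 0 but N^2 v_3 ≠ 0; then v_{j-1} := N · v_j for j = 3, …, 2.

Pick v_3 = (0, 0, 1, 0, 0)ᵀ.
Then v_2 = N · v_3 = (-3, 2, 0, 2, 2)ᵀ.
Then v_1 = N · v_2 = (-1, 1, 0, 1, 1)ᵀ.

Sanity check: (A − (5)·I) v_1 = (0, 0, 0, 0, 0)ᵀ = 0. ✓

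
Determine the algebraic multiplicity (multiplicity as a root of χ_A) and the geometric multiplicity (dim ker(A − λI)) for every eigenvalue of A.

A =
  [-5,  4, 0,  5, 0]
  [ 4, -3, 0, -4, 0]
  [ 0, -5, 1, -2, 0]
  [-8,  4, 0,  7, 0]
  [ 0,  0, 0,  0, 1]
λ = -1: alg = 2, geom = 1; λ = 1: alg = 3, geom = 2

Step 1 — factor the characteristic polynomial to read off the algebraic multiplicities:
  χ_A(x) = (x - 1)^3*(x + 1)^2

Step 2 — compute geometric multiplicities via the rank-nullity identity g(λ) = n − rank(A − λI):
  rank(A − (-1)·I) = 4, so dim ker(A − (-1)·I) = n − 4 = 1
  rank(A − (1)·I) = 3, so dim ker(A − (1)·I) = n − 3 = 2

Summary:
  λ = -1: algebraic multiplicity = 2, geometric multiplicity = 1
  λ = 1: algebraic multiplicity = 3, geometric multiplicity = 2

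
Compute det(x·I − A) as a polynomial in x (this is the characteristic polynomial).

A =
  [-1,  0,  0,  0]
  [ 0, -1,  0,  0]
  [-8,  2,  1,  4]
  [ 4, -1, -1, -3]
x^4 + 4*x^3 + 6*x^2 + 4*x + 1

Expanding det(x·I − A) (e.g. by cofactor expansion or by noting that A is similar to its Jordan form J, which has the same characteristic polynomial as A) gives
  χ_A(x) = x^4 + 4*x^3 + 6*x^2 + 4*x + 1
which factors as (x + 1)^4. The eigenvalues (with algebraic multiplicities) are λ = -1 with multiplicity 4.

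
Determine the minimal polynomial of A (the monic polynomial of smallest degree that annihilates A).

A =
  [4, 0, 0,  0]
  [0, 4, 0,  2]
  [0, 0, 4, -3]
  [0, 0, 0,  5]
x^2 - 9*x + 20

The characteristic polynomial is χ_A(x) = (x - 5)*(x - 4)^3, so the eigenvalues are known. The minimal polynomial is
  m_A(x) = Π_λ (x − λ)^{k_λ}
where k_λ is the size of the *largest* Jordan block for λ (equivalently, the smallest k with (A − λI)^k v = 0 for every generalised eigenvector v of λ).

  λ = 4: largest Jordan block has size 1, contributing (x − 4)
  λ = 5: largest Jordan block has size 1, contributing (x − 5)

So m_A(x) = (x - 5)*(x - 4) = x^2 - 9*x + 20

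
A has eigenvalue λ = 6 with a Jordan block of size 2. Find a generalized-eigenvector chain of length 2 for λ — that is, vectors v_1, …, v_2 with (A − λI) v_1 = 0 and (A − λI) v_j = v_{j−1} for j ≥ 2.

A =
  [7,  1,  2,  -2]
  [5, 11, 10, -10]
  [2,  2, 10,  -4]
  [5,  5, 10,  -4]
A Jordan chain for λ = 6 of length 2:
v_1 = (1, 5, 2, 5)ᵀ
v_2 = (1, 0, 0, 0)ᵀ

Let N = A − (6)·I. We want v_2 with N^2 v_2 = 0 but N^1 v_2 ≠ 0; then v_{j-1} := N · v_j for j = 2, …, 2.

Pick v_2 = (1, 0, 0, 0)ᵀ.
Then v_1 = N · v_2 = (1, 5, 2, 5)ᵀ.

Sanity check: (A − (6)·I) v_1 = (0, 0, 0, 0)ᵀ = 0. ✓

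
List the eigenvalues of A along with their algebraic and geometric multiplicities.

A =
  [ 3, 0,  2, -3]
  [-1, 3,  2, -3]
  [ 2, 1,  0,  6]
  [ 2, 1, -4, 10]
λ = 4: alg = 4, geom = 2

Step 1 — factor the characteristic polynomial to read off the algebraic multiplicities:
  χ_A(x) = (x - 4)^4

Step 2 — compute geometric multiplicities via the rank-nullity identity g(λ) = n − rank(A − λI):
  rank(A − (4)·I) = 2, so dim ker(A − (4)·I) = n − 2 = 2

Summary:
  λ = 4: algebraic multiplicity = 4, geometric multiplicity = 2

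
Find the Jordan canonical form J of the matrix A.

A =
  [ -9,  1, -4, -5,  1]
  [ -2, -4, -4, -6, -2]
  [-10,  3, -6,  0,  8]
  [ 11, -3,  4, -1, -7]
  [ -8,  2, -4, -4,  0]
J_2(-4) ⊕ J_2(-4) ⊕ J_1(-4)

The characteristic polynomial is
  det(x·I − A) = x^5 + 20*x^4 + 160*x^3 + 640*x^2 + 1280*x + 1024 = (x + 4)^5

Eigenvalues and multiplicities (the geometric multiplicity of λ is n − rank(A − λI), which equals the number of Jordan blocks for λ):
  λ = -4: algebraic multiplicity = 5, geometric multiplicity = 3

Determining the block sizes for each eigenvalue:
  λ = -4: with am = 5 and gm = 3, the partition is not yet determined (e.g. several partitions of 5 into 3 parts exist). Let N = A − (-4)·I. Computing rank(N^1) = 2, rank(N^2) = 0; the number of blocks of size ≥ j is rank(N^{j−1}) − rank(N^j), giving [3, 2]. So we have 2 block(s) of size 2, 1 block(s) of size 1 → block sizes [2, 2, 1]

Assembling the blocks gives a Jordan form
J =
  [-4,  1,  0,  0,  0]
  [ 0, -4,  0,  0,  0]
  [ 0,  0, -4,  1,  0]
  [ 0,  0,  0, -4,  0]
  [ 0,  0,  0,  0, -4]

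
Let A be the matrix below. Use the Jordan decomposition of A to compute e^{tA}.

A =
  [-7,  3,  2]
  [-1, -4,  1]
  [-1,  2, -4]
e^{tA} =
  [-t^2*exp(-5*t)/2 - 2*t*exp(-5*t) + exp(-5*t), t^2*exp(-5*t)/2 + 3*t*exp(-5*t), t^2*exp(-5*t)/2 + 2*t*exp(-5*t)]
  [-t*exp(-5*t), t*exp(-5*t) + exp(-5*t), t*exp(-5*t)]
  [-t^2*exp(-5*t)/2 - t*exp(-5*t), t^2*exp(-5*t)/2 + 2*t*exp(-5*t), t^2*exp(-5*t)/2 + t*exp(-5*t) + exp(-5*t)]

Strategy: write A = P · J · P⁻¹ where J is a Jordan canonical form, so e^{tA} = P · e^{tJ} · P⁻¹, and e^{tJ} can be computed block-by-block.

A has Jordan form
J =
  [-5,  1,  0]
  [ 0, -5,  1]
  [ 0,  0, -5]
(up to reordering of blocks).

Per-block formulas:
  For a 3×3 Jordan block J_3(-5): exp(t · J_3(-5)) = e^(-5t)·(I + t·N + (t^2/2)·N^2), where N is the 3×3 nilpotent shift.

After assembling e^{tJ} and conjugating by P, we get:

e^{tA} =
  [-t^2*exp(-5*t)/2 - 2*t*exp(-5*t) + exp(-5*t), t^2*exp(-5*t)/2 + 3*t*exp(-5*t), t^2*exp(-5*t)/2 + 2*t*exp(-5*t)]
  [-t*exp(-5*t), t*exp(-5*t) + exp(-5*t), t*exp(-5*t)]
  [-t^2*exp(-5*t)/2 - t*exp(-5*t), t^2*exp(-5*t)/2 + 2*t*exp(-5*t), t^2*exp(-5*t)/2 + t*exp(-5*t) + exp(-5*t)]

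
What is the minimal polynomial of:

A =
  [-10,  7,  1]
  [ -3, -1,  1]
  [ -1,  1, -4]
x^3 + 15*x^2 + 75*x + 125

The characteristic polynomial is χ_A(x) = (x + 5)^3, so the eigenvalues are known. The minimal polynomial is
  m_A(x) = Π_λ (x − λ)^{k_λ}
where k_λ is the size of the *largest* Jordan block for λ (equivalently, the smallest k with (A − λI)^k v = 0 for every generalised eigenvector v of λ).

  λ = -5: largest Jordan block has size 3, contributing (x + 5)^3

So m_A(x) = (x + 5)^3 = x^3 + 15*x^2 + 75*x + 125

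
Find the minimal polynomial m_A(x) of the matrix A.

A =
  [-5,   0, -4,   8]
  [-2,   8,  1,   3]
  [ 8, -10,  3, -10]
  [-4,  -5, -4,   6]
x^3 - 9*x^2 + 27*x - 27

The characteristic polynomial is χ_A(x) = (x - 3)^4, so the eigenvalues are known. The minimal polynomial is
  m_A(x) = Π_λ (x − λ)^{k_λ}
where k_λ is the size of the *largest* Jordan block for λ (equivalently, the smallest k with (A − λI)^k v = 0 for every generalised eigenvector v of λ).

  λ = 3: largest Jordan block has size 3, contributing (x − 3)^3

So m_A(x) = (x - 3)^3 = x^3 - 9*x^2 + 27*x - 27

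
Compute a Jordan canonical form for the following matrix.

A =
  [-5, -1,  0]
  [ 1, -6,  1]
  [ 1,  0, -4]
J_3(-5)

The characteristic polynomial is
  det(x·I − A) = x^3 + 15*x^2 + 75*x + 125 = (x + 5)^3

Eigenvalues and multiplicities (the geometric multiplicity of λ is n − rank(A − λI), which equals the number of Jordan blocks for λ):
  λ = -5: algebraic multiplicity = 3, geometric multiplicity = 1

Determining the block sizes for each eigenvalue:
  λ = -5: one block (gm = 1), so the single block has size am = 3 → block sizes [3]

Assembling the blocks gives a Jordan form
J =
  [-5,  1,  0]
  [ 0, -5,  1]
  [ 0,  0, -5]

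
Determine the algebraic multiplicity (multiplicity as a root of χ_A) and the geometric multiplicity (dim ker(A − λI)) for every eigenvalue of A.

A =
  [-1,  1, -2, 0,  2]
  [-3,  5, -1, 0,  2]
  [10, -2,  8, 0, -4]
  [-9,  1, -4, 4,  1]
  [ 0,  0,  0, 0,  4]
λ = 4: alg = 5, geom = 2

Step 1 — factor the characteristic polynomial to read off the algebraic multiplicities:
  χ_A(x) = (x - 4)^5

Step 2 — compute geometric multiplicities via the rank-nullity identity g(λ) = n − rank(A − λI):
  rank(A − (4)·I) = 3, so dim ker(A − (4)·I) = n − 3 = 2

Summary:
  λ = 4: algebraic multiplicity = 5, geometric multiplicity = 2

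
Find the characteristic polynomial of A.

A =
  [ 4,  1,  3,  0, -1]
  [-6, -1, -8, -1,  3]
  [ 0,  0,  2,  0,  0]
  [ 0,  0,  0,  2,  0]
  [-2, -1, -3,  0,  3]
x^5 - 10*x^4 + 40*x^3 - 80*x^2 + 80*x - 32

Expanding det(x·I − A) (e.g. by cofactor expansion or by noting that A is similar to its Jordan form J, which has the same characteristic polynomial as A) gives
  χ_A(x) = x^5 - 10*x^4 + 40*x^3 - 80*x^2 + 80*x - 32
which factors as (x - 2)^5. The eigenvalues (with algebraic multiplicities) are λ = 2 with multiplicity 5.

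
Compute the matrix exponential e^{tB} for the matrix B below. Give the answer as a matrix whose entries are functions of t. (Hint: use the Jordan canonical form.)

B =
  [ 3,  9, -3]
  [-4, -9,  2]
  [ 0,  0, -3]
e^{tB} =
  [6*t*exp(-3*t) + exp(-3*t), 9*t*exp(-3*t), -3*t*exp(-3*t)]
  [-4*t*exp(-3*t), -6*t*exp(-3*t) + exp(-3*t), 2*t*exp(-3*t)]
  [0, 0, exp(-3*t)]

Strategy: write B = P · J · P⁻¹ where J is a Jordan canonical form, so e^{tB} = P · e^{tJ} · P⁻¹, and e^{tJ} can be computed block-by-block.

B has Jordan form
J =
  [-3,  1,  0]
  [ 0, -3,  0]
  [ 0,  0, -3]
(up to reordering of blocks).

Per-block formulas:
  For a 1×1 block at λ = -3: exp(t · [-3]) = [e^(-3t)].
  For a 2×2 Jordan block J_2(-3): exp(t · J_2(-3)) = e^(-3t)·(I + t·N), where N is the 2×2 nilpotent shift.

After assembling e^{tJ} and conjugating by P, we get:

e^{tB} =
  [6*t*exp(-3*t) + exp(-3*t), 9*t*exp(-3*t), -3*t*exp(-3*t)]
  [-4*t*exp(-3*t), -6*t*exp(-3*t) + exp(-3*t), 2*t*exp(-3*t)]
  [0, 0, exp(-3*t)]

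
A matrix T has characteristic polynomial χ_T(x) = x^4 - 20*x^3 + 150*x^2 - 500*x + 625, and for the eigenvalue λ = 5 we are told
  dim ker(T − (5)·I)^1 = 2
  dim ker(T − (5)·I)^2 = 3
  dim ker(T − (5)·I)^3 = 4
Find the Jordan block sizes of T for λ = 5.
Block sizes for λ = 5: [3, 1]

From the dimensions of kernels of powers, the number of Jordan blocks of size at least j is d_j − d_{j−1} where d_j = dim ker(N^j) (with d_0 = 0). Computing the differences gives [2, 1, 1].
The number of blocks of size exactly k is (#blocks of size ≥ k) − (#blocks of size ≥ k + 1), so the partition is: 1 block(s) of size 1, 1 block(s) of size 3.
In nonincreasing order the block sizes are [3, 1].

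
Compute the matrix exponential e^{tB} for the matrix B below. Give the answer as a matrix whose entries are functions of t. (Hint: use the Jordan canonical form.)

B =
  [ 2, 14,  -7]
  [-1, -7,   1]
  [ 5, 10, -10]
e^{tB} =
  [7*t*exp(-5*t) + exp(-5*t), 14*t*exp(-5*t), -7*t*exp(-5*t)]
  [-t*exp(-5*t), -2*t*exp(-5*t) + exp(-5*t), t*exp(-5*t)]
  [5*t*exp(-5*t), 10*t*exp(-5*t), -5*t*exp(-5*t) + exp(-5*t)]

Strategy: write B = P · J · P⁻¹ where J is a Jordan canonical form, so e^{tB} = P · e^{tJ} · P⁻¹, and e^{tJ} can be computed block-by-block.

B has Jordan form
J =
  [-5,  1,  0]
  [ 0, -5,  0]
  [ 0,  0, -5]
(up to reordering of blocks).

Per-block formulas:
  For a 1×1 block at λ = -5: exp(t · [-5]) = [e^(-5t)].
  For a 2×2 Jordan block J_2(-5): exp(t · J_2(-5)) = e^(-5t)·(I + t·N), where N is the 2×2 nilpotent shift.

After assembling e^{tJ} and conjugating by P, we get:

e^{tB} =
  [7*t*exp(-5*t) + exp(-5*t), 14*t*exp(-5*t), -7*t*exp(-5*t)]
  [-t*exp(-5*t), -2*t*exp(-5*t) + exp(-5*t), t*exp(-5*t)]
  [5*t*exp(-5*t), 10*t*exp(-5*t), -5*t*exp(-5*t) + exp(-5*t)]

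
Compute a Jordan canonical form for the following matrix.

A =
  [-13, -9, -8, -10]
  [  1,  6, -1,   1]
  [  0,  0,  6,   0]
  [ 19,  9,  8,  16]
J_1(-3) ⊕ J_2(6) ⊕ J_1(6)

The characteristic polynomial is
  det(x·I − A) = x^4 - 15*x^3 + 54*x^2 + 108*x - 648 = (x - 6)^3*(x + 3)

Eigenvalues and multiplicities (the geometric multiplicity of λ is n − rank(A − λI), which equals the number of Jordan blocks for λ):
  λ = -3: algebraic multiplicity = 1, geometric multiplicity = 1
  λ = 6: algebraic multiplicity = 3, geometric multiplicity = 2

Determining the block sizes for each eigenvalue:
  λ = -3: one block (gm = 1), so the single block has size am = 1 → block sizes [1]
  λ = 6: 2 blocks summing to 3 forces exactly one block of size 2 and the rest size 1 → block sizes [2, 1]

Assembling the blocks gives a Jordan form
J =
  [-3, 0, 0, 0]
  [ 0, 6, 1, 0]
  [ 0, 0, 6, 0]
  [ 0, 0, 0, 6]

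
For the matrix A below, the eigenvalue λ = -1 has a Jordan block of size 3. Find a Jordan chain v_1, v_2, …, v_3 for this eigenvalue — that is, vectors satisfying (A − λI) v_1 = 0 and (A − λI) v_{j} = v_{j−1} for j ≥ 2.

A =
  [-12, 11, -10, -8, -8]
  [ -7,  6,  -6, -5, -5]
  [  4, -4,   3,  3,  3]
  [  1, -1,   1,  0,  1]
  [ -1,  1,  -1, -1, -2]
A Jordan chain for λ = -1 of length 3:
v_1 = (4, 4, 0, 0, 0)ᵀ
v_2 = (-11, -7, 4, 1, -1)ᵀ
v_3 = (1, 0, 0, 0, 0)ᵀ

Let N = A − (-1)·I. We want v_3 with N^3 v_3 = 0 but N^2 v_3 ≠ 0; then v_{j-1} := N · v_j for j = 3, …, 2.

Pick v_3 = (1, 0, 0, 0, 0)ᵀ.
Then v_2 = N · v_3 = (-11, -7, 4, 1, -1)ᵀ.
Then v_1 = N · v_2 = (4, 4, 0, 0, 0)ᵀ.

Sanity check: (A − (-1)·I) v_1 = (0, 0, 0, 0, 0)ᵀ = 0. ✓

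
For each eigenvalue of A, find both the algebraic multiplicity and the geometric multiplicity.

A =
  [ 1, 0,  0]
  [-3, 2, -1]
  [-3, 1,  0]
λ = 1: alg = 3, geom = 2

Step 1 — factor the characteristic polynomial to read off the algebraic multiplicities:
  χ_A(x) = (x - 1)^3

Step 2 — compute geometric multiplicities via the rank-nullity identity g(λ) = n − rank(A − λI):
  rank(A − (1)·I) = 1, so dim ker(A − (1)·I) = n − 1 = 2

Summary:
  λ = 1: algebraic multiplicity = 3, geometric multiplicity = 2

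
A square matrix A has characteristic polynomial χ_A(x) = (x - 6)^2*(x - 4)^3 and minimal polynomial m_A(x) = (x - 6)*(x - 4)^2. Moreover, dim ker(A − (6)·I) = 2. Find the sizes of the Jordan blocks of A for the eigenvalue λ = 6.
Block sizes for λ = 6: [1, 1]

Step 1 — from the characteristic polynomial, algebraic multiplicity of λ = 6 is 2. From dim ker(A − (6)·I) = 2, there are exactly 2 Jordan blocks for λ = 6.
Step 2 — from the minimal polynomial, the factor (x − 6) tells us the largest block for λ = 6 has size 1.
Step 3 — with total size 2, 2 blocks, and largest block 1, the block sizes (in nonincreasing order) are [1, 1].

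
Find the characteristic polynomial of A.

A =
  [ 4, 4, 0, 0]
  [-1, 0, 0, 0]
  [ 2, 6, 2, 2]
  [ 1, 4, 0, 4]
x^4 - 10*x^3 + 36*x^2 - 56*x + 32

Expanding det(x·I − A) (e.g. by cofactor expansion or by noting that A is similar to its Jordan form J, which has the same characteristic polynomial as A) gives
  χ_A(x) = x^4 - 10*x^3 + 36*x^2 - 56*x + 32
which factors as (x - 4)*(x - 2)^3. The eigenvalues (with algebraic multiplicities) are λ = 2 with multiplicity 3, λ = 4 with multiplicity 1.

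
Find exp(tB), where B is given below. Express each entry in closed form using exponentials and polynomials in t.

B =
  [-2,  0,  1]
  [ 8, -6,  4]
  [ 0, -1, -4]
e^{tB} =
  [2*t^2*exp(-4*t) + 2*t*exp(-4*t) + exp(-4*t), -t^2*exp(-4*t)/2, t^2*exp(-4*t) + t*exp(-4*t)]
  [8*t*exp(-4*t), -2*t*exp(-4*t) + exp(-4*t), 4*t*exp(-4*t)]
  [-4*t^2*exp(-4*t), t^2*exp(-4*t) - t*exp(-4*t), -2*t^2*exp(-4*t) + exp(-4*t)]

Strategy: write B = P · J · P⁻¹ where J is a Jordan canonical form, so e^{tB} = P · e^{tJ} · P⁻¹, and e^{tJ} can be computed block-by-block.

B has Jordan form
J =
  [-4,  1,  0]
  [ 0, -4,  1]
  [ 0,  0, -4]
(up to reordering of blocks).

Per-block formulas:
  For a 3×3 Jordan block J_3(-4): exp(t · J_3(-4)) = e^(-4t)·(I + t·N + (t^2/2)·N^2), where N is the 3×3 nilpotent shift.

After assembling e^{tJ} and conjugating by P, we get:

e^{tB} =
  [2*t^2*exp(-4*t) + 2*t*exp(-4*t) + exp(-4*t), -t^2*exp(-4*t)/2, t^2*exp(-4*t) + t*exp(-4*t)]
  [8*t*exp(-4*t), -2*t*exp(-4*t) + exp(-4*t), 4*t*exp(-4*t)]
  [-4*t^2*exp(-4*t), t^2*exp(-4*t) - t*exp(-4*t), -2*t^2*exp(-4*t) + exp(-4*t)]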